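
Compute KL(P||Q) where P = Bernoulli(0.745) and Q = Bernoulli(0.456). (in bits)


KL = p*log2(p/q) + (1-p)*log2((1-p)/(1-q)) = 0.745*log2(0.745/0.456) + 0.255*log2(0.255/0.544) = 0.2489

0.2489 bits


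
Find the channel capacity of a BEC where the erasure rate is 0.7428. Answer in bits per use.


C = 1 - epsilon = 1 - 0.7428 = 0.2572

0.2572 bits


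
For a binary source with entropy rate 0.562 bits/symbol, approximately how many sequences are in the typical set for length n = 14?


log2|A_typical| = nH = 14 * 0.562 = 7.868, so |A_typical| ~ 2^7.868 = 2.336e+02

2.336e+02


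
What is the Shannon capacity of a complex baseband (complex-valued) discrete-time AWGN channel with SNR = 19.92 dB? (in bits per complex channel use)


SNR_linear = 10^(19.92/10) = 98.1748; C = log2(1 + SNR_linear) = log2(1 + 98.1748) = 6.6319

6.6319 bits/channel use


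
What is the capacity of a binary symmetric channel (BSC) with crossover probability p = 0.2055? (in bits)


H(p) = -p*log2(p) - (1-p)*log2(1-p) = -0.2055*log2(0.2055) - 0.7945*log2(0.7945) = 0.469113 + 0.263679 = 0.7328. C = 1 - H(p) = 1 - 0.7328 = 0.2672

0.2672 bits


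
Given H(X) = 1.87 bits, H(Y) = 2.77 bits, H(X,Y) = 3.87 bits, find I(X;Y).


I(X;Y) = H(X) + H(Y) - H(X,Y) = 1.87 + 2.77 - 3.87 = 0.77

0.77 bits


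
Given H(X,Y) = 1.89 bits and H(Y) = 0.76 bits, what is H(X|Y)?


H(X|Y) = H(X,Y) - H(Y) = 1.89 - 0.76 = 1.13

1.13 bits


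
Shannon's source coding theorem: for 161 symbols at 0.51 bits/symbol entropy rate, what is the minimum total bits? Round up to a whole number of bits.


Minimum bits >= n * H = 161 * 0.51 = 82.11, rounded up to a whole number of bits = 83

83 bits


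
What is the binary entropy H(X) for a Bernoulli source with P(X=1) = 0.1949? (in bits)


H = -p*log2(p) - (1-p)*log2(1-p). -0.1949*log2(0.1949) = 0.459807; -0.8051*log2(0.8051) = 0.251803. H = 0.459807 + 0.251803 = 0.7116

0.7116 bits


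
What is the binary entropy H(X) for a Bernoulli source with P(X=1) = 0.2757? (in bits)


H = -p*log2(p) - (1-p)*log2(1-p). -0.2757*log2(0.2757) = 0.512479; -0.7243*log2(0.7243) = 0.337046. H = 0.512479 + 0.337046 = 0.8495

0.8495 bits


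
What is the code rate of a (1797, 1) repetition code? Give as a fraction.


Rate = k/n = 1/1797

1/1797


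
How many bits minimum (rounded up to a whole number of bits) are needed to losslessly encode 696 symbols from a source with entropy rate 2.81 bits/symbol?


Minimum bits >= n * H = 696 * 2.81 = 1955.76, rounded up to a whole number of bits = 1956

1956 bits


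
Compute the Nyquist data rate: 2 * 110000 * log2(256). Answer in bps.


Rate = 2 * B * log2(M) = 2 * 110000 * 8.0 = 1760000.0

1760000.0 bps


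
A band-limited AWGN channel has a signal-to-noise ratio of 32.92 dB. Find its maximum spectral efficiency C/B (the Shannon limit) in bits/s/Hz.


SNR_linear = 10^(32.92/10) = 1958.8447; C/B = log2(1 + SNR_linear) = log2(1 + 1958.8447) = 10.9365

10.9365 bits/s/Hz


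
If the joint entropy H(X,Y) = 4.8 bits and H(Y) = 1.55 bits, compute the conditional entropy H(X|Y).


H(X|Y) = H(X,Y) - H(Y) = 4.8 - 1.55 = 3.25

3.25 bits


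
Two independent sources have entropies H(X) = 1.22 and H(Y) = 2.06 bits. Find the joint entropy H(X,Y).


For independent variables, H(X,Y) = H(X) + H(Y) = 1.22 + 2.06 = 3.28

3.28 bits


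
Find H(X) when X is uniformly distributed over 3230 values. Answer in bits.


H = log2(n) = log2(3230) = 11.6573

11.6573 bits


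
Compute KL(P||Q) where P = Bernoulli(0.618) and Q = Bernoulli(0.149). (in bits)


KL = p*log2(p/q) + (1-p)*log2((1-p)/(1-q)) = 0.618*log2(0.618/0.149) + 0.382*log2(0.382/0.851) = 0.8269

0.8269 bits


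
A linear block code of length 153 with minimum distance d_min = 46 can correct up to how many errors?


Correction capability = floor((d-1)/2) = floor((46-1)/2) = 22

22 errors


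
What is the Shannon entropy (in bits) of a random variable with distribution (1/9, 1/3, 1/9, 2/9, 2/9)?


H = -sum(p_i * log2(p_i)). Terms: -(1/9)*log2(1/9) = 0.352214; -(1/3)*log2(1/3) = 0.528321; -(1/9)*log2(1/9) = 0.352214; -(2/9)*log2(2/9) = 0.482206; -(2/9)*log2(2/9) = 0.482206. H = 0.352214 + 0.528321 + 0.352214 + 0.482206 + 0.482206 = 2.1972

2.1972 bits


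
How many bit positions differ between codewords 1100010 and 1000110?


Count differing positions: . ^ . . ^ . . = 2 differences

2


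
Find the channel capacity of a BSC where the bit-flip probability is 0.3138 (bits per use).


H(p) = -p*log2(p) - (1-p)*log2(1-p) = -0.3138*log2(0.3138) - 0.6862*log2(0.6862) = 0.524700 + 0.372812 = 0.8975. C = 1 - H(p) = 1 - 0.8975 = 0.1025

0.1025 bits


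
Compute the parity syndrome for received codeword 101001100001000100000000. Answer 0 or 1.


Syndrome = XOR of all bits = 1 XOR 0 XOR 1 XOR 0 XOR 0 XOR 1 XOR 1 XOR 0 XOR 0 XOR 0 XOR 0 XOR 1 XOR 0 XOR 0 XOR 0 XOR 1 XOR 0 XOR 0 XOR 0 XOR 0 XOR 0 XOR 0 XOR 0 XOR 0 = 0

0


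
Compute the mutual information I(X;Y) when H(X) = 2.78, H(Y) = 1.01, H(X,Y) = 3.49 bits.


I(X;Y) = H(X) + H(Y) - H(X,Y) = 2.78 + 1.01 - 3.49 = 0.3

0.3 bits


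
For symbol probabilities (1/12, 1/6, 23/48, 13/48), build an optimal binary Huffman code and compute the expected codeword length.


Huffman construction (repeatedly merge the two least-probable nodes; each merge adds 1 bit to every symbol beneath it): 1/12 + 1/6 = 1/4; 1/4 + 13/48 = 25/48; 23/48 + 25/48 = 1. Resulting codeword lengths (in the order the probabilities were given): (3, 3, 1, 2). L_avg = sum(p_i * l_i) = 1/12*3 + 1/6*3 + 23/48*1 + 13/48*2 = 85/48 = 1.7708

1.7708 bits


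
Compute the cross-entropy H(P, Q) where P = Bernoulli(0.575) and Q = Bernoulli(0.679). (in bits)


H(P,Q) = -p*log2(q) - (1-p)*log2(1-q). -0.575*log2(0.679) = 0.321147; -0.425*log2(0.321) = 0.696726. H(P,Q) = 0.321147 + 0.696726 = 1.0179

1.0179 bits


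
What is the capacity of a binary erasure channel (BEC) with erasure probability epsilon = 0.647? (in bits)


C = 1 - epsilon = 1 - 0.647 = 0.353

0.353 bits


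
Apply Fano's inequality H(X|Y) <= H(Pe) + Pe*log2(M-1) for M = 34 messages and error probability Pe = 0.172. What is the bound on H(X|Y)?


H(Pe) = -Pe*log2(Pe) - (1-Pe)*log2(1-Pe) = -0.172*log2(0.172) - 0.828*log2(0.828) = 0.436797 + 0.225462 = 0.6623. Pe*log2(M-1) = 0.172*log2(33) = 0.867636. Bound = H(Pe) + Pe*log2(M-1) = 0.436797 + 0.225462 + 0.867636 = 1.5299

1.5299 bits


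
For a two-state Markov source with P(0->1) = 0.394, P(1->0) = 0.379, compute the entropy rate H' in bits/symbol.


Stationary distribution: pi_0 = p10/(p01+p10) = 0.4903, pi_1 = 0.5097. Entropy rate H' = pi_0*H(p01) + pi_1*H(p10) = 0.4903*0.9673 + 0.5097*0.9573 = 0.9622

0.9622 bits/symbol


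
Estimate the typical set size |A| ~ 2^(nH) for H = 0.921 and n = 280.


log2|A_typical| = nH = 280 * 0.921 = 257.88, so |A_typical| ~ 2^257.88 = 4.262e+77

4.262e+77


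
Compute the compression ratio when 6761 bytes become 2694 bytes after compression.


Ratio = original / compressed = 6761 / 2694 = 2.5097

2.5097


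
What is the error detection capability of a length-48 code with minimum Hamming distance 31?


Detection capability = d_min - 1 = 31 - 1 = 30

30 errors


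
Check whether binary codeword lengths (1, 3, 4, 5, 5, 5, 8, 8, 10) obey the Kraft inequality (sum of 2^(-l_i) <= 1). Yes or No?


Kraft sum = sum(2^(-l_i)) = 0.79, need <= 1. Result: satisfied (a binary prefix-free code with these lengths exists)

Yes


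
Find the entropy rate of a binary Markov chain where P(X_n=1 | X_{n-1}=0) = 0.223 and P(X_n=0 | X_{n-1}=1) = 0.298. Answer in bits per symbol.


Stationary distribution: pi_0 = p10/(p01+p10) = 0.572, pi_1 = 0.428. Entropy rate H' = pi_0*H(p01) + pi_1*H(p10) = 0.572*0.7656 + 0.428*0.8788 = 0.8141

0.8141 bits/symbol


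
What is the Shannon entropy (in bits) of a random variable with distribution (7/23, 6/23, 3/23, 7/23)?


H = -sum(p_i * log2(p_i)). Terms: -(7/23)*log2(7/23) = 0.522324; -(6/23)*log2(6/23) = 0.505722; -(3/23)*log2(3/23) = 0.383296; -(7/23)*log2(7/23) = 0.522324. H = 0.522324 + 0.505722 + 0.383296 + 0.522324 = 1.9337

1.9337 bits


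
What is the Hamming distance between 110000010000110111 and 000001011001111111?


Count differing positions: ^ ^ . . . ^ . . ^ . . ^ . . ^ . . . = 6 differences

6


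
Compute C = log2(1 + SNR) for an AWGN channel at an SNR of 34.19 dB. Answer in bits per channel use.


SNR_linear = 10^(34.19/10) = 2624.2185; C = log2(1 + SNR_linear) = log2(1 + 2624.2185) = 11.3582

11.3582 bits/channel use


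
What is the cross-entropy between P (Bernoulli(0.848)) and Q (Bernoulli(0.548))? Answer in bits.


H(P,Q) = -p*log2(q) - (1-p)*log2(1-q). -0.848*log2(0.548) = 0.735854; -0.152*log2(0.452) = 0.174132. H(P,Q) = 0.735854 + 0.174132 = 0.91

0.91 bits


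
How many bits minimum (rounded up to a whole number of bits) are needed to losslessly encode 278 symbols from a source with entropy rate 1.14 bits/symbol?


Minimum bits >= n * H = 278 * 1.14 = 316.92, rounded up to a whole number of bits = 317

317 bits


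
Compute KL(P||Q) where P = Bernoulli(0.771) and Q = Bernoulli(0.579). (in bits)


KL = p*log2(p/q) + (1-p)*log2((1-p)/(1-q)) = 0.771*log2(0.771/0.579) + 0.229*log2(0.229/0.421) = 0.1174

0.1174 bits


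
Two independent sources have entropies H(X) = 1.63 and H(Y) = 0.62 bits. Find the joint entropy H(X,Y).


For independent variables, H(X,Y) = H(X) + H(Y) = 1.63 + 0.62 = 2.25

2.25 bits


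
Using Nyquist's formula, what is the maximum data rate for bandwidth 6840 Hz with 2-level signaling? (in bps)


Rate = 2 * B * log2(M) = 2 * 6840 * 1.0 = 13680.0

13680.0 bps


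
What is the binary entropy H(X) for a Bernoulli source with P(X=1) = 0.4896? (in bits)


H = -p*log2(p) - (1-p)*log2(1-p). -0.4896*log2(0.4896) = 0.504447; -0.5104*log2(0.5104) = 0.495241. H = 0.504447 + 0.495241 = 0.9997

0.9997 bits


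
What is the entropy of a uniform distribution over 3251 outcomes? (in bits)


H = log2(n) = log2(3251) = 11.6667

11.6667 bits


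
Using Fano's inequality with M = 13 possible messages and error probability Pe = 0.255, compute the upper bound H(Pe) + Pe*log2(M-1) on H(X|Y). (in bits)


H(Pe) = -Pe*log2(Pe) - (1-Pe)*log2(1-Pe) = -0.255*log2(0.255) - 0.745*log2(0.745) = 0.502715 + 0.316392 = 0.8191. Pe*log2(M-1) = 0.255*log2(12) = 0.914165. Bound = H(Pe) + Pe*log2(M-1) = 0.502715 + 0.316392 + 0.914165 = 1.7333

1.7333 bits


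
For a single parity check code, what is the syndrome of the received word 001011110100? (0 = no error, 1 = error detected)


Syndrome = XOR of all bits = 0 XOR 0 XOR 1 XOR 0 XOR 1 XOR 1 XOR 1 XOR 1 XOR 0 XOR 1 XOR 0 XOR 0 = 0

0


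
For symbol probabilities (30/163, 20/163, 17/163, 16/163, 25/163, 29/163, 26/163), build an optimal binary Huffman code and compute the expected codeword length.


Huffman construction (repeatedly merge the two least-probable nodes; each merge adds 1 bit to every symbol beneath it): 16/163 + 17/163 = 33/163; 20/163 + 25/163 = 45/163; 26/163 + 29/163 = 55/163; 30/163 + 33/163 = 63/163; 45/163 + 55/163 = 100/163; 63/163 + 100/163 = 1. Resulting codeword lengths (in the order the probabilities were given): (2, 3, 3, 3, 3, 3, 3). L_avg = sum(p_i * l_i) = 30/163*2 + 20/163*3 + 17/163*3 + 16/163*3 + 25/163*3 + 29/163*3 + 26/163*3 = 459/163 = 2.816

2.816 bits


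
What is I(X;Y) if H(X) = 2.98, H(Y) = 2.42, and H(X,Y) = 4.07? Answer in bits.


I(X;Y) = H(X) + H(Y) - H(X,Y) = 2.98 + 2.42 - 4.07 = 1.33

1.33 bits


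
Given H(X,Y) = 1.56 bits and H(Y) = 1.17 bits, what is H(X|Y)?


H(X|Y) = H(X,Y) - H(Y) = 1.56 - 1.17 = 0.39

0.39 bits


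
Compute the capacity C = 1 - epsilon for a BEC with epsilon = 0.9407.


C = 1 - epsilon = 1 - 0.9407 = 0.0593

0.0593 bits


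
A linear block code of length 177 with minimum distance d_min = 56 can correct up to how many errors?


Correction capability = floor((d-1)/2) = floor((56-1)/2) = 27

27 errors


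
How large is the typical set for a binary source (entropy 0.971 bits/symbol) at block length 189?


log2|A_typical| = nH = 189 * 0.971 = 183.519, so |A_typical| ~ 2^183.519 = 1.757e+55

1.757e+55


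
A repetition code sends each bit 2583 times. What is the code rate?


Rate = k/n = 1/2583

1/2583


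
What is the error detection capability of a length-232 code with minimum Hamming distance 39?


Detection capability = d_min - 1 = 39 - 1 = 38

38 errors


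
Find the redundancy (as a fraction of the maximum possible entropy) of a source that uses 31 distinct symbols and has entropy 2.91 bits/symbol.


H_max = log2(K) = log2(31) = 4.9542 bits/symbol. Redundancy = 1 - H/H_max = 1 - 2.91/4.9542 = 1 - 0.5874 = 0.4126

0.4126


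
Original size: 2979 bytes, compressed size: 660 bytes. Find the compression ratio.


Ratio = original / compressed = 2979 / 660 = 4.5136

4.5136


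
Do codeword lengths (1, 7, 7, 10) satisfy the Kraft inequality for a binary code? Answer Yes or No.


Kraft sum = sum(2^(-l_i)) = 0.5166, need <= 1. Result: satisfied (a binary prefix-free code with these lengths exists)

Yes


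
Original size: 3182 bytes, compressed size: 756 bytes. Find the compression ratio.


Ratio = original / compressed = 3182 / 756 = 4.209

4.209


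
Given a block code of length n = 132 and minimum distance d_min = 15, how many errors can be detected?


Detection capability = d_min - 1 = 15 - 1 = 14

14 errors


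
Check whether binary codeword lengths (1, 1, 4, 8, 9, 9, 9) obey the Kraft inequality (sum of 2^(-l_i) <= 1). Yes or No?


Kraft sum = sum(2^(-l_i)) = 1.0723, need <= 1. Result: violated (a binary prefix-free code with these lengths cannot exist)

No


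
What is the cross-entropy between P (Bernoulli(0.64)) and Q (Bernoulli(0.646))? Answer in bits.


H(P,Q) = -p*log2(q) - (1-p)*log2(1-q). -0.64*log2(0.646) = 0.403452; -0.36*log2(0.354) = 0.539344. H(P,Q) = 0.403452 + 0.539344 = 0.9428

0.9428 bits


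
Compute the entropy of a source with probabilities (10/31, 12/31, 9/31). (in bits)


H = -sum(p_i * log2(p_i)). Terms: -(10/31)*log2(10/31) = 0.526538; -(12/31)*log2(12/31) = 0.530026; -(9/31)*log2(9/31) = 0.518014. H = 0.526538 + 0.530026 + 0.518014 = 1.5746

1.5746 bits


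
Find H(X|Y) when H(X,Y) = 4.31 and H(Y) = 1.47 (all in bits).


H(X|Y) = H(X,Y) - H(Y) = 4.31 - 1.47 = 2.84

2.84 bits


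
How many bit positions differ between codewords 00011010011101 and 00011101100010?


Count differing positions: . . . . . ^ ^ ^ ^ ^ ^ ^ ^ ^ = 9 differences

9


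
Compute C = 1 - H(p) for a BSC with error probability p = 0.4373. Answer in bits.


H(p) = -p*log2(p) - (1-p)*log2(1-p) = -0.4373*log2(0.4373) - 0.5627*log2(0.5627) = 0.521832 + 0.466795 = 0.9886. C = 1 - H(p) = 1 - 0.9886 = 0.0114

0.0114 bits


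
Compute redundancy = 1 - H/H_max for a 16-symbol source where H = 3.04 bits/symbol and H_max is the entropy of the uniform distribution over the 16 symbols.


H_max = log2(K) = log2(16) = 4.0 bits/symbol. Redundancy = 1 - H/H_max = 1 - 3.04/4.0 = 1 - 0.76 = 0.24

0.24


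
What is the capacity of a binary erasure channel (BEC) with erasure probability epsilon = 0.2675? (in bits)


C = 1 - epsilon = 1 - 0.2675 = 0.7325

0.7325 bits


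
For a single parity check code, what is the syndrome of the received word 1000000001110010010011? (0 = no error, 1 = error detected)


Syndrome = XOR of all bits = 1 XOR 0 XOR 0 XOR 0 XOR 0 XOR 0 XOR 0 XOR 0 XOR 0 XOR 1 XOR 1 XOR 1 XOR 0 XOR 0 XOR 1 XOR 0 XOR 0 XOR 1 XOR 0 XOR 0 XOR 1 XOR 1 = 0

0


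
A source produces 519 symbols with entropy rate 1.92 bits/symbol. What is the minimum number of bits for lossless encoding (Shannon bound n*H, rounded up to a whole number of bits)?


Minimum bits >= n * H = 519 * 1.92 = 996.48, rounded up to a whole number of bits = 997

997 bits


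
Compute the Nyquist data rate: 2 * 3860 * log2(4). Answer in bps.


Rate = 2 * B * log2(M) = 2 * 3860 * 2.0 = 15440.0

15440.0 bps


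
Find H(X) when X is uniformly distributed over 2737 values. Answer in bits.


H = log2(n) = log2(2737) = 11.4184

11.4184 bits


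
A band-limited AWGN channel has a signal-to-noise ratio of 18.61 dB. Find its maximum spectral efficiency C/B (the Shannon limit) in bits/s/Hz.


SNR_linear = 10^(18.61/10) = 72.6106; C/B = log2(1 + SNR_linear) = log2(1 + 72.6106) = 6.2018

6.2018 bits/s/Hz


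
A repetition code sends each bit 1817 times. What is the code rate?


Rate = k/n = 1/1817

1/1817


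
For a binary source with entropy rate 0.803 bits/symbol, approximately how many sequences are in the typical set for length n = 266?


log2|A_typical| = nH = 266 * 0.803 = 213.598, so |A_typical| ~ 2^213.598 = 1.993e+64

1.993e+64


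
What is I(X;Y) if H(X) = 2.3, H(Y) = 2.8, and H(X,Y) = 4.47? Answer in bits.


I(X;Y) = H(X) + H(Y) - H(X,Y) = 2.3 + 2.8 - 4.47 = 0.63

0.63 bits


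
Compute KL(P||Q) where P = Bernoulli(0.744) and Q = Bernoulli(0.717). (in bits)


KL = p*log2(p/q) + (1-p)*log2((1-p)/(1-q)) = 0.744*log2(0.744/0.717) + 0.256*log2(0.256/0.283) = 0.0026

0.0026 bits


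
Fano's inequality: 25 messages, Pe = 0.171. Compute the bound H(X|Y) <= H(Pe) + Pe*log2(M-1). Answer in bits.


H(Pe) = -Pe*log2(Pe) - (1-Pe)*log2(1-Pe) = -0.171*log2(0.171) - 0.829*log2(0.829) = 0.435696 + 0.224291 = 0.66. Pe*log2(M-1) = 0.171*log2(24) = 0.784029. Bound = H(Pe) + Pe*log2(M-1) = 0.435696 + 0.224291 + 0.784029 = 1.444

1.444 bits


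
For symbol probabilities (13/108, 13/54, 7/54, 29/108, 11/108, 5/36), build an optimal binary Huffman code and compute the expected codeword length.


Huffman construction (repeatedly merge the two least-probable nodes; each merge adds 1 bit to every symbol beneath it): 11/108 + 13/108 = 2/9; 7/54 + 5/36 = 29/108; 2/9 + 13/54 = 25/54; 29/108 + 29/108 = 29/54; 25/54 + 29/54 = 1. Resulting codeword lengths (in the order the probabilities were given): (3, 2, 3, 2, 3, 3). L_avg = sum(p_i * l_i) = 13/108*3 + 13/54*2 + 7/54*3 + 29/108*2 + 11/108*3 + 5/36*3 = 269/108 = 2.4907

2.4907 bits


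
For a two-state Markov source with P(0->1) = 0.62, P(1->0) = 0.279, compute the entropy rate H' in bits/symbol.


Stationary distribution: pi_0 = p10/(p01+p10) = 0.3103, pi_1 = 0.6897. Entropy rate H' = pi_0*H(p01) + pi_1*H(p10) = 0.3103*0.958 + 0.6897*0.8541 = 0.8863

0.8863 bits/symbol


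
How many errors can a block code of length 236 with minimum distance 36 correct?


Correction capability = floor((d-1)/2) = floor((36-1)/2) = 17

17 errors


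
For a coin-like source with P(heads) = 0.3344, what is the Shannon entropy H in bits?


H = -p*log2(p) - (1-p)*log2(1-p). -0.3344*log2(0.3344) = 0.528470; -0.6656*log2(0.6656) = 0.390889. H = 0.528470 + 0.390889 = 0.9194

0.9194 bits


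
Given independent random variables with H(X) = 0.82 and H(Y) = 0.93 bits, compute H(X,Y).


For independent variables, H(X,Y) = H(X) + H(Y) = 0.82 + 0.93 = 1.75

1.75 bits


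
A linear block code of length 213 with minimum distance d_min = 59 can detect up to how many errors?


Detection capability = d_min - 1 = 59 - 1 = 58

58 errors


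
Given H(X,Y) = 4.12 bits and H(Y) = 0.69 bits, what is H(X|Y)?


H(X|Y) = H(X,Y) - H(Y) = 4.12 - 0.69 = 3.43

3.43 bits


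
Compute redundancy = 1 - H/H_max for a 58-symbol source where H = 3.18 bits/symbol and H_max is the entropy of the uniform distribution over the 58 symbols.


H_max = log2(K) = log2(58) = 5.858 bits/symbol. Redundancy = 1 - H/H_max = 1 - 3.18/5.858 = 1 - 0.5428 = 0.4572

0.4572


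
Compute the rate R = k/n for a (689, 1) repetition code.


Rate = k/n = 1/689

1/689


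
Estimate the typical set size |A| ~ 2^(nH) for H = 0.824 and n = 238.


log2|A_typical| = nH = 238 * 0.824 = 196.112, so |A_typical| ~ 2^196.112 = 1.085e+59

1.085e+59


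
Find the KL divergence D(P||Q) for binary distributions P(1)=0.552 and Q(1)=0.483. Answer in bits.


KL = p*log2(p/q) + (1-p)*log2((1-p)/(1-q)) = 0.552*log2(0.552/0.483) + 0.448*log2(0.448/0.517) = 0.0138

0.0138 bits


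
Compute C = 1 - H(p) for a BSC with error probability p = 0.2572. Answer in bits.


H(p) = -p*log2(p) - (1-p)*log2(1-p) = -0.2572*log2(0.2572) - 0.7428*log2(0.7428) = 0.503864 + 0.318627 = 0.8225. C = 1 - H(p) = 1 - 0.8225 = 0.1775

0.1775 bits


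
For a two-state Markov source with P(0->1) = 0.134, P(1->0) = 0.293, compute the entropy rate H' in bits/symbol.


Stationary distribution: pi_0 = p10/(p01+p10) = 0.6862, pi_1 = 0.3138. Entropy rate H' = pi_0*H(p01) + pi_1*H(p10) = 0.6862*0.5683 + 0.3138*0.8726 = 0.6638

0.6638 bits/symbol


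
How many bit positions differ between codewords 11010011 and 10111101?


Count differing positions: . ^ ^ . ^ ^ ^ . = 5 differences

5


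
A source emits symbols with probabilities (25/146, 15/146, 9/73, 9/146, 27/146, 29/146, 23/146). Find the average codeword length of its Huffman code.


Huffman construction (repeatedly merge the two least-probable nodes; each merge adds 1 bit to every symbol beneath it): 9/146 + 15/146 = 12/73; 9/73 + 23/146 = 41/146; 12/73 + 25/146 = 49/146; 27/146 + 29/146 = 28/73; 41/146 + 49/146 = 45/73; 28/73 + 45/73 = 1. Resulting codeword lengths (in the order the probabilities were given): (3, 4, 3, 4, 2, 2, 3). L_avg = sum(p_i * l_i) = 25/146*3 + 15/146*4 + 9/73*3 + 9/146*4 + 27/146*2 + 29/146*2 + 23/146*3 = 203/73 = 2.7808

2.7808 bits


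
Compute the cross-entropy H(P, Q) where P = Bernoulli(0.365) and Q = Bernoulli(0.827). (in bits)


H(P,Q) = -p*log2(q) - (1-p)*log2(1-q). -0.365*log2(0.827) = 0.100025; -0.635*log2(0.173) = 1.607284. H(P,Q) = 0.100025 + 1.607284 = 1.7073

1.7073 bits


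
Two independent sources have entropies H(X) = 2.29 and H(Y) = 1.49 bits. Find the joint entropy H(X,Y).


For independent variables, H(X,Y) = H(X) + H(Y) = 2.29 + 1.49 = 3.78

3.78 bits


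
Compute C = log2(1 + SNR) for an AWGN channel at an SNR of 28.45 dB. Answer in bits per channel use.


SNR_linear = 10^(28.45/10) = 699.842; C = log2(1 + SNR_linear) = log2(1 + 699.842) = 9.4529

9.4529 bits/channel use


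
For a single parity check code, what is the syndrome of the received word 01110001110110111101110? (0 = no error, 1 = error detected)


Syndrome = XOR of all bits = 0 XOR 1 XOR 1 XOR 1 XOR 0 XOR 0 XOR 0 XOR 1 XOR 1 XOR 1 XOR 0 XOR 1 XOR 1 XOR 0 XOR 1 XOR 1 XOR 1 XOR 1 XOR 0 XOR 1 XOR 1 XOR 1 XOR 0 = 1

1


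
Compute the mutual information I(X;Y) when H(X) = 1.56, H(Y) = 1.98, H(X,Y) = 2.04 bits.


I(X;Y) = H(X) + H(Y) - H(X,Y) = 1.56 + 1.98 - 2.04 = 1.5

1.5 bits


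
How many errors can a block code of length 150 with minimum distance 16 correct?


Correction capability = floor((d-1)/2) = floor((16-1)/2) = 7

7 errors


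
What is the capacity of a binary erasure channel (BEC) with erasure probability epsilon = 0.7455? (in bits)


C = 1 - epsilon = 1 - 0.7455 = 0.2545

0.2545 bits


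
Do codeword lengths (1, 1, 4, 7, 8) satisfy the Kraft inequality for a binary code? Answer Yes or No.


Kraft sum = sum(2^(-l_i)) = 1.0742, need <= 1. Result: violated (a binary prefix-free code with these lengths cannot exist)

No


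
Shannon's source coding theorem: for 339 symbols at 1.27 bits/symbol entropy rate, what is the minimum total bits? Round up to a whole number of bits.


Minimum bits >= n * H = 339 * 1.27 = 430.53, rounded up to a whole number of bits = 431

431 bits


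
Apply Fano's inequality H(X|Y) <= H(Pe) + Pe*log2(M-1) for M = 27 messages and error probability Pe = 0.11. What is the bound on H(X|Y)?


H(Pe) = -Pe*log2(Pe) - (1-Pe)*log2(1-Pe) = -0.11*log2(0.11) - 0.89*log2(0.89) = 0.350287 + 0.149629 = 0.4999. Pe*log2(M-1) = 0.11*log2(26) = 0.517048. Bound = H(Pe) + Pe*log2(M-1) = 0.350287 + 0.149629 + 0.517048 = 1.017

1.017 bits


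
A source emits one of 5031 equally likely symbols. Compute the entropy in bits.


H = log2(n) = log2(5031) = 12.2966

12.2966 bits


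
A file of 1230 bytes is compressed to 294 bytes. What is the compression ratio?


Ratio = original / compressed = 1230 / 294 = 4.1837

4.1837


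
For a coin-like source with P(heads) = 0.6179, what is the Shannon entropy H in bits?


H = -p*log2(p) - (1-p)*log2(1-p). -0.6179*log2(0.6179) = 0.429165; -0.3821*log2(0.3821) = 0.530346. H = 0.429165 + 0.530346 = 0.9595

0.9595 bits


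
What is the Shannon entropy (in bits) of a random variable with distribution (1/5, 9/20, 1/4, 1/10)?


H = -sum(p_i * log2(p_i)). Terms: -(1/5)*log2(1/5) = 0.464386; -(9/20)*log2(9/20) = 0.518401; -(1/4)*log2(1/4) = 0.500000; -(1/10)*log2(1/10) = 0.332193. H = 0.464386 + 0.518401 + 0.500000 + 0.332193 = 1.815

1.815 bits


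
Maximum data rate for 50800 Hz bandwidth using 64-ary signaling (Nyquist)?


Rate = 2 * B * log2(M) = 2 * 50800 * 6.0 = 609600.0

609600.0 bps


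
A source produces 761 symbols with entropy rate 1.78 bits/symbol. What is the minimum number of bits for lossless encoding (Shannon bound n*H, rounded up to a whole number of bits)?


Minimum bits >= n * H = 761 * 1.78 = 1354.58, rounded up to a whole number of bits = 1355

1355 bits


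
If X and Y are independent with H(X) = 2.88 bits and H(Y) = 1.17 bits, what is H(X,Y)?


For independent variables, H(X,Y) = H(X) + H(Y) = 2.88 + 1.17 = 4.05

4.05 bits


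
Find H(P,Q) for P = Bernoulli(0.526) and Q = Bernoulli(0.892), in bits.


H(P,Q) = -p*log2(q) - (1-p)*log2(1-q). -0.526*log2(0.892) = 0.086729; -0.474*log2(0.108) = 1.521965. H(P,Q) = 0.086729 + 1.521965 = 1.6087

1.6087 bits


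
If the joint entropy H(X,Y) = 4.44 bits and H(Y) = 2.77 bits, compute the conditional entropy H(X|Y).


H(X|Y) = H(X,Y) - H(Y) = 4.44 - 2.77 = 1.67

1.67 bits


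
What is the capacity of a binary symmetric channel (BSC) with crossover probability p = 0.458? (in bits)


H(p) = -p*log2(p) - (1-p)*log2(1-p) = -0.458*log2(0.458) - 0.542*log2(0.542) = 0.515974 + 0.478930 = 0.9949. C = 1 - H(p) = 1 - 0.9949 = 0.0051

0.0051 bits


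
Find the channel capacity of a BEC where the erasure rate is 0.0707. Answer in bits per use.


C = 1 - epsilon = 1 - 0.0707 = 0.9293

0.9293 bits


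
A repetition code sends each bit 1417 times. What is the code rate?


Rate = k/n = 1/1417

1/1417


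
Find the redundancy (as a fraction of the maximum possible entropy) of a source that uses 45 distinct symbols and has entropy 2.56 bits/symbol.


H_max = log2(K) = log2(45) = 5.4919 bits/symbol. Redundancy = 1 - H/H_max = 1 - 2.56/5.4919 = 1 - 0.4661 = 0.5339

0.5339


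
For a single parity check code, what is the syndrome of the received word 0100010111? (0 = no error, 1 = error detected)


Syndrome = XOR of all bits = 0 XOR 1 XOR 0 XOR 0 XOR 0 XOR 1 XOR 0 XOR 1 XOR 1 XOR 1 = 1

1


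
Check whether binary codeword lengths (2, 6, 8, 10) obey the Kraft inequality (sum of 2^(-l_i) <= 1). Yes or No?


Kraft sum = sum(2^(-l_i)) = 0.2705, need <= 1. Result: satisfied (a binary prefix-free code with these lengths exists)

Yes


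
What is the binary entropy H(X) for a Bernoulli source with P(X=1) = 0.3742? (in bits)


H = -p*log2(p) - (1-p)*log2(1-p). -0.3742*log2(0.3742) = 0.530660; -0.6258*log2(0.6258) = 0.423183. H = 0.530660 + 0.423183 = 0.9538

0.9538 bits


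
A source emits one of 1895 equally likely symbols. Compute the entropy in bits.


H = log2(n) = log2(1895) = 10.888

10.888 bits


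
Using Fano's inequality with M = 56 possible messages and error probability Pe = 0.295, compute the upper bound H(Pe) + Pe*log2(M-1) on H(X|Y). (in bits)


H(Pe) = -Pe*log2(Pe) - (1-Pe)*log2(1-Pe) = -0.295*log2(0.295) - 0.705*log2(0.705) = 0.519558 + 0.355535 = 0.8751. Pe*log2(M-1) = 0.295*log2(55) = 1.705501. Bound = H(Pe) + Pe*log2(M-1) = 0.519558 + 0.355535 + 1.705501 = 2.5806

2.5806 bits


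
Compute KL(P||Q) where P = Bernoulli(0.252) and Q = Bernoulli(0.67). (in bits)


KL = p*log2(p/q) + (1-p)*log2((1-p)/(1-q)) = 0.252*log2(0.252/0.67) + 0.748*log2(0.748/0.33) = 0.5276

0.5276 bits


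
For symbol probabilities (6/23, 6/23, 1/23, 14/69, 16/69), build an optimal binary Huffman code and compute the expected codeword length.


Huffman construction (repeatedly merge the two least-probable nodes; each merge adds 1 bit to every symbol beneath it): 1/23 + 14/69 = 17/69; 16/69 + 17/69 = 11/23; 6/23 + 6/23 = 12/23; 11/23 + 12/23 = 1. Resulting codeword lengths (in the order the probabilities were given): (2, 2, 3, 3, 2). L_avg = sum(p_i * l_i) = 6/23*2 + 6/23*2 + 1/23*3 + 14/69*3 + 16/69*2 = 155/69 = 2.2464

2.2464 bits


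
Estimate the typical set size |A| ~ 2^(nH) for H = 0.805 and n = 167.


log2|A_typical| = nH = 167 * 0.805 = 134.435, so |A_typical| ~ 2^134.435 = 2.944e+40

2.944e+40


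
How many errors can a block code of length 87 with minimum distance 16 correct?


Correction capability = floor((d-1)/2) = floor((16-1)/2) = 7

7 errors


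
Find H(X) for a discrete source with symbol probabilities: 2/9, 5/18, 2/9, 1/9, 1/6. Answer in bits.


H = -sum(p_i * log2(p_i)). Terms: -(2/9)*log2(2/9) = 0.482206; -(5/18)*log2(5/18) = 0.513332; -(2/9)*log2(2/9) = 0.482206; -(1/9)*log2(1/9) = 0.352214; -(1/6)*log2(1/6) = 0.430827. H = 0.482206 + 0.513332 + 0.482206 + 0.352214 + 0.430827 = 2.2608

2.2608 bits


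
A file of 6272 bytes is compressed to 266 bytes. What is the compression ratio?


Ratio = original / compressed = 6272 / 266 = 23.5789

23.5789


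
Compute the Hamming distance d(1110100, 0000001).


Count differing positions: ^ ^ ^ . ^ . ^ = 5 differences

5


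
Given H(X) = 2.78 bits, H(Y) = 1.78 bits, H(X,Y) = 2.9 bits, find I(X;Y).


I(X;Y) = H(X) + H(Y) - H(X,Y) = 2.78 + 1.78 - 2.9 = 1.66

1.66 bits


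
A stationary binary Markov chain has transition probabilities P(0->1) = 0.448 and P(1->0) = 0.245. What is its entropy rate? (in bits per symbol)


Stationary distribution: pi_0 = p10/(p01+p10) = 0.3535, pi_1 = 0.6465. Entropy rate H' = pi_0*H(p01) + pi_1*H(p10) = 0.3535*0.9922 + 0.6465*0.8033 = 0.87

0.87 bits/symbol


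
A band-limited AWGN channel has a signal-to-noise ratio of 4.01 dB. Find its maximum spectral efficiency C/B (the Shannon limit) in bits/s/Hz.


SNR_linear = 10^(4.01/10) = 2.5177; C/B = log2(1 + SNR_linear) = log2(1 + 2.5177) = 1.8146

1.8146 bits/s/Hz


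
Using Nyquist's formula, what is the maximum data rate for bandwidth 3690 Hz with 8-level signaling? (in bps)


Rate = 2 * B * log2(M) = 2 * 3690 * 3.0 = 22140.0

22140.0 bps


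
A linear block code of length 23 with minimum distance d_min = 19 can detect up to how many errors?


Detection capability = d_min - 1 = 19 - 1 = 18

18 errors


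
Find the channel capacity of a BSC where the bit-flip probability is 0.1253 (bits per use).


H(p) = -p*log2(p) - (1-p)*log2(1-p) = -0.1253*log2(0.1253) - 0.8747*log2(0.8747) = 0.375467 + 0.168939 = 0.5444. C = 1 - H(p) = 1 - 0.5444 = 0.4556

0.4556 bits


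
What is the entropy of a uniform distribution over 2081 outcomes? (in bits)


H = log2(n) = log2(2081) = 11.0231

11.0231 bits


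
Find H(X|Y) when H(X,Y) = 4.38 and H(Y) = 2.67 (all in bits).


H(X|Y) = H(X,Y) - H(Y) = 4.38 - 2.67 = 1.71

1.71 bits


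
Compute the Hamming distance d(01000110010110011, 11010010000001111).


Count differing positions: ^ . . ^ . ^ . . . ^ . ^ ^ ^ ^ . . = 8 differences

8


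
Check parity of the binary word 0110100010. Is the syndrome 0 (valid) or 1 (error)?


Syndrome = XOR of all bits = 0 XOR 1 XOR 1 XOR 0 XOR 1 XOR 0 XOR 0 XOR 0 XOR 1 XOR 0 = 0

0


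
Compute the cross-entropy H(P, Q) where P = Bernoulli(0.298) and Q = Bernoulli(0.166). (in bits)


H(P,Q) = -p*log2(q) - (1-p)*log2(1-q). -0.298*log2(0.166) = 0.772042; -0.702*log2(0.834) = 0.183840. H(P,Q) = 0.772042 + 0.183840 = 0.9559

0.9559 bits


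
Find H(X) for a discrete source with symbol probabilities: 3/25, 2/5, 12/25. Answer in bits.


H = -sum(p_i * log2(p_i)). Terms: -(3/25)*log2(3/25) = 0.367067; -(2/5)*log2(2/5) = 0.528771; -(12/25)*log2(12/25) = 0.508269. H = 0.367067 + 0.528771 + 0.508269 = 1.4041

1.4041 bits


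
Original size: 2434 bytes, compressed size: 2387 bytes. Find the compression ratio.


Ratio = original / compressed = 2434 / 2387 = 1.0197

1.0197


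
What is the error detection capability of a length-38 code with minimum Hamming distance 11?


Detection capability = d_min - 1 = 11 - 1 = 10

10 errors


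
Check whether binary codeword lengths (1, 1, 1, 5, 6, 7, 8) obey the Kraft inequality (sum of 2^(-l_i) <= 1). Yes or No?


Kraft sum = sum(2^(-l_i)) = 1.5586, need <= 1. Result: violated (a binary prefix-free code with these lengths cannot exist)

No


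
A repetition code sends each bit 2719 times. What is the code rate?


Rate = k/n = 1/2719

1/2719


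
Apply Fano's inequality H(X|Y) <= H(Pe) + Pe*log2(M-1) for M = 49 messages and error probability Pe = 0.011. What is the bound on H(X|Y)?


H(Pe) = -Pe*log2(Pe) - (1-Pe)*log2(1-Pe) = -0.011*log2(0.011) - 0.989*log2(0.989) = 0.071570 + 0.015782 = 0.0874. Pe*log2(M-1) = 0.011*log2(48) = 0.061435. Bound = H(Pe) + Pe*log2(M-1) = 0.071570 + 0.015782 + 0.061435 = 0.1488

0.1488 bits


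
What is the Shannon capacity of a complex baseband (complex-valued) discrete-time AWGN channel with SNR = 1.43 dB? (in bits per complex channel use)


SNR_linear = 10^(1.43/10) = 1.39; C = log2(1 + SNR_linear) = log2(1 + 1.39) = 1.257

1.257 bits/channel use


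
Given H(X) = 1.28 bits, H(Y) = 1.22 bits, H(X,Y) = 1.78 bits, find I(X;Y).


I(X;Y) = H(X) + H(Y) - H(X,Y) = 1.28 + 1.22 - 1.78 = 0.72

0.72 bits


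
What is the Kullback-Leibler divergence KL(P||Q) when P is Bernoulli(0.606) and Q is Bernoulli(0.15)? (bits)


KL = p*log2(p/q) + (1-p)*log2((1-p)/(1-q)) = 0.606*log2(0.606/0.15) + 0.394*log2(0.394/0.85) = 0.7836

0.7836 bits


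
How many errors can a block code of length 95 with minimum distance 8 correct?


Correction capability = floor((d-1)/2) = floor((8-1)/2) = 3

3 errors


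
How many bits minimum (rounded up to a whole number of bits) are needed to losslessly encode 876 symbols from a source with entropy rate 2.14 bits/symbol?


Minimum bits >= n * H = 876 * 2.14 = 1874.64, rounded up to a whole number of bits = 1875

1875 bits


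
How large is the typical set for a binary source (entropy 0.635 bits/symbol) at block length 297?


log2|A_typical| = nH = 297 * 0.635 = 188.595, so |A_typical| ~ 2^188.595 = 5.926e+56

5.926e+56


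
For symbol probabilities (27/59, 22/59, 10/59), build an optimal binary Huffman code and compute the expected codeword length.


Huffman construction (repeatedly merge the two least-probable nodes; each merge adds 1 bit to every symbol beneath it): 10/59 + 22/59 = 32/59; 27/59 + 32/59 = 1. Resulting codeword lengths (in the order the probabilities were given): (1, 2, 2). L_avg = sum(p_i * l_i) = 27/59*1 + 22/59*2 + 10/59*2 = 91/59 = 1.5424

1.5424 bits


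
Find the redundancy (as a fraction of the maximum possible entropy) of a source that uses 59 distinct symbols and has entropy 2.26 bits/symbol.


H_max = log2(K) = log2(59) = 5.8826 bits/symbol. Redundancy = 1 - H/H_max = 1 - 2.26/5.8826 = 1 - 0.3842 = 0.6158

0.6158


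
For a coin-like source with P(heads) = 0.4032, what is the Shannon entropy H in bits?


H = -p*log2(p) - (1-p)*log2(1-p). -0.4032*log2(0.4032) = 0.528366; -0.5968*log2(0.5968) = 0.444425. H = 0.528366 + 0.444425 = 0.9728

0.9728 bits


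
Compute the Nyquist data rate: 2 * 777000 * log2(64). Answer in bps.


Rate = 2 * B * log2(M) = 2 * 777000 * 6.0 = 9324000.0

9324000.0 bps


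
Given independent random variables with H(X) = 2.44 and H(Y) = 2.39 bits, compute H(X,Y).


For independent variables, H(X,Y) = H(X) + H(Y) = 2.44 + 2.39 = 4.83

4.83 bits


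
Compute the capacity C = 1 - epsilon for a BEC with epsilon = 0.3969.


C = 1 - epsilon = 1 - 0.3969 = 0.6031

0.6031 bits


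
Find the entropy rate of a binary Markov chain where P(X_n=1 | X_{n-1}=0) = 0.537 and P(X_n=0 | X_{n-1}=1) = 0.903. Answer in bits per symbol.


Stationary distribution: pi_0 = p10/(p01+p10) = 0.6271, pi_1 = 0.3729. Entropy rate H' = pi_0*H(p01) + pi_1*H(p10) = 0.6271*0.996 + 0.3729*0.4594 = 0.7959

0.7959 bits/symbol


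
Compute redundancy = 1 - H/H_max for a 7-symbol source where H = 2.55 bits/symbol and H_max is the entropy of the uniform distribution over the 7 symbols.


H_max = log2(K) = log2(7) = 2.8074 bits/symbol. Redundancy = 1 - H/H_max = 1 - 2.55/2.8074 = 1 - 0.9083 = 0.0917

0.0917


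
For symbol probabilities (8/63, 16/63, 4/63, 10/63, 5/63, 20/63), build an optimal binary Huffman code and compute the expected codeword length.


Huffman construction (repeatedly merge the two least-probable nodes; each merge adds 1 bit to every symbol beneath it): 4/63 + 5/63 = 1/7; 8/63 + 1/7 = 17/63; 10/63 + 16/63 = 26/63; 17/63 + 20/63 = 37/63; 26/63 + 37/63 = 1. Resulting codeword lengths (in the order the probabilities were given): (3, 2, 4, 2, 4, 2). L_avg = sum(p_i * l_i) = 8/63*3 + 16/63*2 + 4/63*4 + 10/63*2 + 5/63*4 + 20/63*2 = 152/63 = 2.4127

2.4127 bits


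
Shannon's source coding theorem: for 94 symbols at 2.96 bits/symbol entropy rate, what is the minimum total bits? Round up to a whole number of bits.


Minimum bits >= n * H = 94 * 2.96 = 278.24, rounded up to a whole number of bits = 279

279 bits


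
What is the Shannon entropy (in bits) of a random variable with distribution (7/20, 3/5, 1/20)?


H = -sum(p_i * log2(p_i)). Terms: -(7/20)*log2(7/20) = 0.530101; -(3/5)*log2(3/5) = 0.442179; -(1/20)*log2(1/20) = 0.216096. H = 0.530101 + 0.442179 + 0.216096 = 1.1884

1.1884 bits


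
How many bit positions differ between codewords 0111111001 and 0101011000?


Count differing positions: . . ^ . ^ . . . . ^ = 3 differences

3


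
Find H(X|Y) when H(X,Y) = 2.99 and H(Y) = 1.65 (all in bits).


H(X|Y) = H(X,Y) - H(Y) = 2.99 - 1.65 = 1.34

1.34 bits


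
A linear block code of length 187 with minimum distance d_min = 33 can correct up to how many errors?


Correction capability = floor((d-1)/2) = floor((33-1)/2) = 16

16 errors


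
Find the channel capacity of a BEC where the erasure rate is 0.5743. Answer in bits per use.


C = 1 - epsilon = 1 - 0.5743 = 0.4257

0.4257 bits


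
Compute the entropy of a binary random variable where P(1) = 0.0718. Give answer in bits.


H = -p*log2(p) - (1-p)*log2(1-p). -0.0718*log2(0.0718) = 0.272831; -0.9282*log2(0.9282) = 0.099774. H = 0.272831 + 0.099774 = 0.3726

0.3726 bits


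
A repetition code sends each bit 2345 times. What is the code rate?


Rate = k/n = 1/2345

1/2345


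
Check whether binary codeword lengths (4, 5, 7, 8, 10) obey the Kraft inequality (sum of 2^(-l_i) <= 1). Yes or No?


Kraft sum = sum(2^(-l_i)) = 0.1064, need <= 1. Result: satisfied (a binary prefix-free code with these lengths exists)

Yes


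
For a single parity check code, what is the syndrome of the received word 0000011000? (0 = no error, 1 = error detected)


Syndrome = XOR of all bits = 0 XOR 0 XOR 0 XOR 0 XOR 0 XOR 1 XOR 1 XOR 0 XOR 0 XOR 0 = 0

0


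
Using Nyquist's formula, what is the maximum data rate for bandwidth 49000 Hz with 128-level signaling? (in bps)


Rate = 2 * B * log2(M) = 2 * 49000 * 7.0 = 686000.0

686000.0 bps


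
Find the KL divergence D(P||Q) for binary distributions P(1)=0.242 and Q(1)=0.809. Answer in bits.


KL = p*log2(p/q) + (1-p)*log2((1-p)/(1-q)) = 0.242*log2(0.242/0.809) + 0.758*log2(0.758/0.191) = 1.086

1.086 bits


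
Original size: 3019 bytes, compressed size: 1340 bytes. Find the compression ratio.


Ratio = original / compressed = 3019 / 1340 = 2.253

2.253
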